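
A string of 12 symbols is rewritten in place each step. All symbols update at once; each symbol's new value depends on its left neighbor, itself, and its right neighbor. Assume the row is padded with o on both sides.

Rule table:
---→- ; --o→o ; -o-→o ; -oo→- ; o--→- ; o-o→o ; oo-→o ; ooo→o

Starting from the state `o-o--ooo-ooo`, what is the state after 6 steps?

oooooooooo-o

step 1: ooo-o-ooo-oo
step 2: oooooo-ooo-o
step 3: ooooooo-ooo-
step 4: oooooooo-ooo
step 5: ooooooooo-oo
step 6: oooooooooo-o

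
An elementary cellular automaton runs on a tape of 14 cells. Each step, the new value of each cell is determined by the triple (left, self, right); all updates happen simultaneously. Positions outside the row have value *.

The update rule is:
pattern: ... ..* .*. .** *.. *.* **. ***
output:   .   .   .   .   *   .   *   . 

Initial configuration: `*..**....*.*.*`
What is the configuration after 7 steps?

**..**........
.**..**.......
..**..**......
*..**..**.....
**..**..**....
.**..**..**...
..**..**..**..

..**..**..**..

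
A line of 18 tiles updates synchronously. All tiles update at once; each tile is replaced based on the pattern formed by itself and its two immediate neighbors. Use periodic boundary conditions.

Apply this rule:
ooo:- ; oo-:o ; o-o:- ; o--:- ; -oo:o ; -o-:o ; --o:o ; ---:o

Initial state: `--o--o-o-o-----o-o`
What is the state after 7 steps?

-oo-oo-o-o-o-o-o-o

step 1: -oo-oo-o-o-ooooo-o
step 2: -oo-oo-o-o-o---o-o
step 3: -oo-oo-o-o-o-ooo-o
step 4: -oo-oo-o-o-o-o-o-o
step 5: -oo-oo-o-o-o-o-o-o  (fixed point — unchanged through step 7)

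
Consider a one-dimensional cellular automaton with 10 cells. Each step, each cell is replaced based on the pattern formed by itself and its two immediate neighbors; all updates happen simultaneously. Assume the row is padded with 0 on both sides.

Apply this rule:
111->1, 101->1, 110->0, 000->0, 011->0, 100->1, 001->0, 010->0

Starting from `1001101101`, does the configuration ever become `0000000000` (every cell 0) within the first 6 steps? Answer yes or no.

no

0100010010
0010001001
0001000100
0000100010
0000010001
0000001000
step 6 is 0000001000, still not uniform 0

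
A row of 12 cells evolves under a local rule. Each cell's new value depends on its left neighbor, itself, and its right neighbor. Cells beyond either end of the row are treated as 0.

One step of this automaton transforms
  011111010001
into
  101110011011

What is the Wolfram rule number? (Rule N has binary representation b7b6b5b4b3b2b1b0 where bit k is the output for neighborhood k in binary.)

150

position 2: 111 → 1  (bit 7 = 1)
position 5: 110 → 0  (bit 6 = 0)
position 6: 101 → 0  (bit 5 = 0)
position 8: 100 → 1  (bit 4 = 1)
position 1: 011 → 0  (bit 3 = 0)
position 7: 010 → 1  (bit 2 = 1)
position 0: 001 → 1  (bit 1 = 1)
position 9: 000 → 0  (bit 0 = 0)
bits b7..b0 = 10010110 = 150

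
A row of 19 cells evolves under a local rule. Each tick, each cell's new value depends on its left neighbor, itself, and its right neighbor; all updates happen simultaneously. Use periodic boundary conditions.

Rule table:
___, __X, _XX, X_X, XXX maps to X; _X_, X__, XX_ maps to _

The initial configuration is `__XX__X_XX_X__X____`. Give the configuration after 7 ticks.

XXX__X_XX_X__X__XXX
XX__X_XX_X__X__XXXX
X__X_XX_X__X__XXXXX
__X_XX_X__X__XXXXXX
_X_XX_X__X__XXXXXX_
X_XX_X__X__XXXXXX__
_XX_X__X__XXXXXX__X

_XX_X__X__XXXXXX__X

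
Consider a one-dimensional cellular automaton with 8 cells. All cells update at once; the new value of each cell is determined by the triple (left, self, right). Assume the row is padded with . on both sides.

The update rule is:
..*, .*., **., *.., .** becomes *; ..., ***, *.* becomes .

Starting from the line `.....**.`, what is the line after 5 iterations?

....****
...**..*
..******
.**....*
****..**

****..**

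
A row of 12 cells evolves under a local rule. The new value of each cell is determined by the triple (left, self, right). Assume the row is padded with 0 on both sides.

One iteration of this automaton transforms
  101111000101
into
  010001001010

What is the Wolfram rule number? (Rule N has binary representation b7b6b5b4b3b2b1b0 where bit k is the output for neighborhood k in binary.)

98

position 3: 111 → 0  (bit 7 = 0)
position 5: 110 → 1  (bit 6 = 1)
position 1: 101 → 1  (bit 5 = 1)
position 6: 100 → 0  (bit 4 = 0)
position 2: 011 → 0  (bit 3 = 0)
position 0: 010 → 0  (bit 2 = 0)
position 8: 001 → 1  (bit 1 = 1)
position 7: 000 → 0  (bit 0 = 0)
bits b7..b0 = 01100010 = 98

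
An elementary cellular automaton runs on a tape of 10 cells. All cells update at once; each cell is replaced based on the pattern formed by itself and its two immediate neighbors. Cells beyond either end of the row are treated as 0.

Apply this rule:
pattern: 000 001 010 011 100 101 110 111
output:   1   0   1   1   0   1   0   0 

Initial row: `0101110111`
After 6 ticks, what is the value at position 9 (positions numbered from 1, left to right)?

0

tick 1: 0111001100
tick 2: 0100001001
tick 3: 0101101001
tick 4: 0111011001
tick 5: 0100110001
tick 6: 0100100101
position 9 holds 0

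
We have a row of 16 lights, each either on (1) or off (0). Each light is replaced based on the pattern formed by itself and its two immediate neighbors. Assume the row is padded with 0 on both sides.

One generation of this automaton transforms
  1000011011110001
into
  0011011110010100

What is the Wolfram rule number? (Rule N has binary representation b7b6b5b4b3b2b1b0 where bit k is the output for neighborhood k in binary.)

position 9: 111 → 0  (bit 7 = 0)
position 6: 110 → 1  (bit 6 = 1)
position 7: 101 → 1  (bit 5 = 1)
position 1: 100 → 0  (bit 4 = 0)
position 5: 011 → 1  (bit 3 = 1)
position 0: 010 → 0  (bit 2 = 0)
position 4: 001 → 0  (bit 1 = 0)
position 2: 000 → 1  (bit 0 = 1)
bits b7..b0 = 01101001 = 105

105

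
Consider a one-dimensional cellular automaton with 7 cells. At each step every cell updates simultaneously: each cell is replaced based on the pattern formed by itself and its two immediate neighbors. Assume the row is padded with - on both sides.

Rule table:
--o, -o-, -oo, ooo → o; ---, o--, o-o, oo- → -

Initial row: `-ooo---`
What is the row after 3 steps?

ooo----
oo-----
o------

o------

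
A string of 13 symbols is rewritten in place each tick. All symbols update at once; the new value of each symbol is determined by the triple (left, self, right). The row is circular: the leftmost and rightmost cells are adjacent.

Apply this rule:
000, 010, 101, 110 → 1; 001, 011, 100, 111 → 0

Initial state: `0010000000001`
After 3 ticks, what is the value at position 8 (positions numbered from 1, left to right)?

0010111111101
0011000000111
0001011110001
position 8 holds 1

1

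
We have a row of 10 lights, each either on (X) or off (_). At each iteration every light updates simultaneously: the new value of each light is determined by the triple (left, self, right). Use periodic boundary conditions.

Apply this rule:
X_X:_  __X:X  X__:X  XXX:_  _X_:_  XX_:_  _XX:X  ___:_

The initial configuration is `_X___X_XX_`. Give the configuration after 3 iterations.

X___XX_XX_

X_X_X__X_X
_____XX__X
X___XX_XX_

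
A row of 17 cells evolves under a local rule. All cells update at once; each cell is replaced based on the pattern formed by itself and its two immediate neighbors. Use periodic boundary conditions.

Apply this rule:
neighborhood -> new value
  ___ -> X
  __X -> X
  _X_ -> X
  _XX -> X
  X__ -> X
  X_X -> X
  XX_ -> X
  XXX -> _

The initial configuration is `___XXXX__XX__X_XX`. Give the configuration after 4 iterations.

___XXXX__________

XXXX__XXXXXXXXXXX
___XXXX__________
XXXX__XXXXXXXXXXX  (repeats iteration 1; period 2)
iteration 4: ___XXXX__________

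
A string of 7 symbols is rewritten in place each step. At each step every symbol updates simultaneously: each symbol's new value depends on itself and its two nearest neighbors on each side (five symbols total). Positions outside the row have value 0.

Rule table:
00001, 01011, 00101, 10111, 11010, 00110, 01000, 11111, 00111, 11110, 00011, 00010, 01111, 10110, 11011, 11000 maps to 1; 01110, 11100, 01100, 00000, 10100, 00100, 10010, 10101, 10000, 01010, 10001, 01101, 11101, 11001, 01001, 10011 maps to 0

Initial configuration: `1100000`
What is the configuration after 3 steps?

0000100

1010000
1001000
0000100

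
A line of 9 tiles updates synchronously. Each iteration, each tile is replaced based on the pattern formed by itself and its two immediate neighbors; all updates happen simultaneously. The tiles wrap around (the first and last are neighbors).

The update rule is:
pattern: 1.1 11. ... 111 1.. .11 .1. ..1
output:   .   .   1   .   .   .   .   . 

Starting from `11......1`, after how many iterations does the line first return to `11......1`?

...1111..
11......1

2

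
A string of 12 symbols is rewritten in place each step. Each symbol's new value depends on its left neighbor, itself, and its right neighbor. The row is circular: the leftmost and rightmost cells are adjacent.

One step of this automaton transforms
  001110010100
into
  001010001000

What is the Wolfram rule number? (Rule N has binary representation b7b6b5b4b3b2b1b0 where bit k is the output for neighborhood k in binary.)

104

position 3: 111 → 0  (bit 7 = 0)
position 4: 110 → 1  (bit 6 = 1)
position 8: 101 → 1  (bit 5 = 1)
position 5: 100 → 0  (bit 4 = 0)
position 2: 011 → 1  (bit 3 = 1)
position 7: 010 → 0  (bit 2 = 0)
position 1: 001 → 0  (bit 1 = 0)
position 0: 000 → 0  (bit 0 = 0)
bits b7..b0 = 01101000 = 104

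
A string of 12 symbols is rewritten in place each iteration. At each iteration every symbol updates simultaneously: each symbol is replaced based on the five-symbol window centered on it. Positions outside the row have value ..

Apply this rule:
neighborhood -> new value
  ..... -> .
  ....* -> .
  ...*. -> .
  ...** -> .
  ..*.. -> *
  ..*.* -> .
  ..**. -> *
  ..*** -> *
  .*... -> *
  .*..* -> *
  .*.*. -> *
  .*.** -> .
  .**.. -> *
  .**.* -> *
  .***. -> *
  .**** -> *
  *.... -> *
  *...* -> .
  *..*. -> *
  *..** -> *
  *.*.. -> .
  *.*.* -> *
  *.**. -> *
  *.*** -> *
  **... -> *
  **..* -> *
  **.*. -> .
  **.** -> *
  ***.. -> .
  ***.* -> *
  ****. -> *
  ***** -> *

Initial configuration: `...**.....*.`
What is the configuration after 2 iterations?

iteration 1: ...****...**
iteration 2: ...***.*..**

...***.*..**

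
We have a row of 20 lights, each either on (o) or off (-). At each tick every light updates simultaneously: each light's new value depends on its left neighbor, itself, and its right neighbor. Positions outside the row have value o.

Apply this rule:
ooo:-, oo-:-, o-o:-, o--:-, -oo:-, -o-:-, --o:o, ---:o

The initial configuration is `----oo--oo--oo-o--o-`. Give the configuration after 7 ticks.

-oooooo---o---o-----

-ooo---o---o-----o--
-----oo--oo--oooo--o
-oooo---o---o-----o-
------oo--oo--oooo--
-ooooo---o---o-----o
-------oo--oo--oooo-
-oooooo---o---o-----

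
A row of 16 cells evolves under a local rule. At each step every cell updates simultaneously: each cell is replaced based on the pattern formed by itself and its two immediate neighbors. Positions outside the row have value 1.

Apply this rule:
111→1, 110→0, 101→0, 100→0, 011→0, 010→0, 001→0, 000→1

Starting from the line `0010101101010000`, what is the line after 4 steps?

0000000000000110
0111111111110000
0011111111100110
0001111111000000

0001111111000000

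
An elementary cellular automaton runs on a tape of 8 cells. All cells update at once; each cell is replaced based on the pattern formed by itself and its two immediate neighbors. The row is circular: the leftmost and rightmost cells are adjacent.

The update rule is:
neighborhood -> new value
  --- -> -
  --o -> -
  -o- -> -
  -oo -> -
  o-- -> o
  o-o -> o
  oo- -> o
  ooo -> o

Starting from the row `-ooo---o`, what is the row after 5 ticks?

tick 1: o-ooo---
tick 2: -o-ooo--
tick 3: --o-ooo-
tick 4: ---o-ooo
tick 5: o---o-oo

o---o-oo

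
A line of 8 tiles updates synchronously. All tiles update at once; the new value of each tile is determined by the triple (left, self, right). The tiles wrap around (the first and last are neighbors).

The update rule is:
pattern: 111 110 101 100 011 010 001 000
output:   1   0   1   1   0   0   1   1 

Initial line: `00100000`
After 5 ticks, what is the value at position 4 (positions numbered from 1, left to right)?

1

tick 1: 11011111
tick 2: 10101111
tick 3: 01010111
tick 4: 10101010
tick 5: 01010101
position 4 holds 1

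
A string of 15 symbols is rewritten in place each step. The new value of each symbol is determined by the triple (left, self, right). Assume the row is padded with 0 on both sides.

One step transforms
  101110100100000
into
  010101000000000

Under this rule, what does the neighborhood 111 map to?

At position 3 the neighborhood is 111; the next row has 1 there.

1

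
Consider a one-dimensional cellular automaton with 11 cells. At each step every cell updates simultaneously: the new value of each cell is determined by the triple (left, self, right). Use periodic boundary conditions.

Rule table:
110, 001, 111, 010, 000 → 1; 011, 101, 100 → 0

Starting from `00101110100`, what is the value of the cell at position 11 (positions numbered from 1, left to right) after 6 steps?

1

11100110101
11101010100
01101010101
00101010101
01101010101  (repeats step 3; period 2)
step 6: 00101010101
position 11 holds 1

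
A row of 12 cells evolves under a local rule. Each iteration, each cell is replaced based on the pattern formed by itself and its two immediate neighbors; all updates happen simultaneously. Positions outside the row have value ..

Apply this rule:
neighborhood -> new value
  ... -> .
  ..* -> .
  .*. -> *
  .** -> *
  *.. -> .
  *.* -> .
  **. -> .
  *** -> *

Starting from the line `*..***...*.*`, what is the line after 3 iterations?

*..*.....*.*

*..**....*.*
*..*.....*.*
*..*.....*.*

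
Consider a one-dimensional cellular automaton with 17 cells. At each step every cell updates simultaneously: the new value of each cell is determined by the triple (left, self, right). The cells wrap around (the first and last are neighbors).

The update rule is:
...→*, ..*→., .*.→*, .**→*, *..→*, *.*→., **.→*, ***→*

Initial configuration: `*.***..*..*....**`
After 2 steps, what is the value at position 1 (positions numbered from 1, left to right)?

*

step 1: *.****.**.****.**
step 2: *.****.**.****.**
position 1 holds *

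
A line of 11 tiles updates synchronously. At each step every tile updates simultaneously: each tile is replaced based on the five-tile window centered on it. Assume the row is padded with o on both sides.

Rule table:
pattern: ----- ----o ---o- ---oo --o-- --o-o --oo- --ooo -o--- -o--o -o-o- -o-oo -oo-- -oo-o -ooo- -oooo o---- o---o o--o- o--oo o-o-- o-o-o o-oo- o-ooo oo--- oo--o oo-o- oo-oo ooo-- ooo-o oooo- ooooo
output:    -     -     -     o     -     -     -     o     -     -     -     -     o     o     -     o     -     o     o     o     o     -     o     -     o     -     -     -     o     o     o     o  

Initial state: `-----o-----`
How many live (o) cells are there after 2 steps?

4

o---------o
oo-------oo
count of o: 4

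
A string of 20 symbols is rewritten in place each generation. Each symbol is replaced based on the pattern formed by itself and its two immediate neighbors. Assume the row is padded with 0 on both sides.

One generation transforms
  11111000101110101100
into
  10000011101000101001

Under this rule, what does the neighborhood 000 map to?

1

At position 6 the neighborhood is 000; the next row has 1 there.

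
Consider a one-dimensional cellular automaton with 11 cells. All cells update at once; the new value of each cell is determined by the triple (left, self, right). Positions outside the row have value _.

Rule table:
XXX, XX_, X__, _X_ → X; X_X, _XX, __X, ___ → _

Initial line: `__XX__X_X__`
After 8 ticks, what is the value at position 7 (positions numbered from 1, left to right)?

___XX_X_XX_
____X_X__XX
____X_XX__X
____X__XX_X
____XX__X_X
_____XX_X_X
______X_X_X
______X_X_X
position 7 holds X

X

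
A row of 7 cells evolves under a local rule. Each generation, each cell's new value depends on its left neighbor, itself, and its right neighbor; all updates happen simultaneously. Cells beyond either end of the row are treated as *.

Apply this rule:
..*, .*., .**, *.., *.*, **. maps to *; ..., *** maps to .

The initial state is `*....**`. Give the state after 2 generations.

.******

**..**.
.******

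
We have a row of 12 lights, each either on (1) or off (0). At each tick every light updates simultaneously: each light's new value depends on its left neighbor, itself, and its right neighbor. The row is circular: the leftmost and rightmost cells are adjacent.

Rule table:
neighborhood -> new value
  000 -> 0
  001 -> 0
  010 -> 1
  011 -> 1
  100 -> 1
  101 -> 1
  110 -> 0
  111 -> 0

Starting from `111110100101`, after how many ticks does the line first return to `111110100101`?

12

000001110111
100001001100
110001101010
101001011111
011101110000
010011001000
011010101100
010111111010
011100000111
110010000100
101011000110
111110100101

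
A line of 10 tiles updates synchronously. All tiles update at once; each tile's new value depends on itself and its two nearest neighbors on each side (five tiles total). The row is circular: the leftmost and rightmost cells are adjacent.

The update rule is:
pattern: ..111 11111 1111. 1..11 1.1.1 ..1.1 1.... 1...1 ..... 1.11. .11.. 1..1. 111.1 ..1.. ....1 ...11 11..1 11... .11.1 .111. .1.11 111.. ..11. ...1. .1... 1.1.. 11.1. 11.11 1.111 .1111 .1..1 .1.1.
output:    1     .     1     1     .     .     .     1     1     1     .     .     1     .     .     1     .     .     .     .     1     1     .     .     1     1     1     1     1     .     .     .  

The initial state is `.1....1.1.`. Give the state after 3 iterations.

..1.....1.
1..1.1...1
.....1111.

.....1111.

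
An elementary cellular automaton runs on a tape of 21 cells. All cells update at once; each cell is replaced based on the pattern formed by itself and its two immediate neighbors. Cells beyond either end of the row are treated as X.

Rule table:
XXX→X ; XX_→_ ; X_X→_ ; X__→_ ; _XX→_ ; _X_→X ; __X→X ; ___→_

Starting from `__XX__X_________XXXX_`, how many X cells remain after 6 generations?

6

_X___XX________X_XX__
_X__X_________XX____X
_X_XX________X_____X_
_X__________XX____XX_
_X_________X_____X___
_X________XX____XX__X
count of X: 6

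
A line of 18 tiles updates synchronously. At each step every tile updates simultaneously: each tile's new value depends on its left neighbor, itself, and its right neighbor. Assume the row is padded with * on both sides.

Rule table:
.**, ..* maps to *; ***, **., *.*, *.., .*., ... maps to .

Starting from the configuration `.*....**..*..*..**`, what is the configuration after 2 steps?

.....**..*..*..**.
....**..*..*..**..

....**..*..*..**..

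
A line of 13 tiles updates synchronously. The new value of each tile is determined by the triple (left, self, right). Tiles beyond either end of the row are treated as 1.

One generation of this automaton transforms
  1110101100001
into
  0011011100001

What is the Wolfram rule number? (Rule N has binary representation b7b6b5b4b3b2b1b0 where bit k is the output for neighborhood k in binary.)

position 0: 111 → 0  (bit 7 = 0)
position 2: 110 → 1  (bit 6 = 1)
position 3: 101 → 1  (bit 5 = 1)
position 8: 100 → 0  (bit 4 = 0)
position 6: 011 → 1  (bit 3 = 1)
position 4: 010 → 0  (bit 2 = 0)
position 11: 001 → 0  (bit 1 = 0)
position 9: 000 → 0  (bit 0 = 0)
bits b7..b0 = 01101000 = 104

104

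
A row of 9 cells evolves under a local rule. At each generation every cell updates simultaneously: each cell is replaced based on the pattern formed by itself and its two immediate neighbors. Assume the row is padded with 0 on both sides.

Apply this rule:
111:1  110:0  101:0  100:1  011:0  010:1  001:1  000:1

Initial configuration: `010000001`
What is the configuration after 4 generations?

100111001

111111111
011111110
101111101
100111001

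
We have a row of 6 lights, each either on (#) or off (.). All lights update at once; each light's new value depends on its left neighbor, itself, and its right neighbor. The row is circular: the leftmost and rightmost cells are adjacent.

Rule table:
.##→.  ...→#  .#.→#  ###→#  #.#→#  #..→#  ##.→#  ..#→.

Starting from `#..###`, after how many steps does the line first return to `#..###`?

step 1: ##..##
step 2: ###..#
step 3: ####..
step 4: .####.
step 5: ..####
step 6: #..###

6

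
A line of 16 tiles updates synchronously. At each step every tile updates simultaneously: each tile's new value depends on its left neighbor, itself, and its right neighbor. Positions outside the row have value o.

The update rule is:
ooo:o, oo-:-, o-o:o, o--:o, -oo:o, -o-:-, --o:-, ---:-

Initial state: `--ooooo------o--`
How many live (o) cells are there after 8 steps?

o-oooo-o------o-
-oooo-o-o------o
oooo-o-o-o-----o
ooo-o-o-o-o----o
oo-o-o-o-o-o---o
o-o-o-o-o-o-o--o
-o-o-o-o-o-o-o-o
o-o-o-o-o-o-o-oo
count of o: 9

9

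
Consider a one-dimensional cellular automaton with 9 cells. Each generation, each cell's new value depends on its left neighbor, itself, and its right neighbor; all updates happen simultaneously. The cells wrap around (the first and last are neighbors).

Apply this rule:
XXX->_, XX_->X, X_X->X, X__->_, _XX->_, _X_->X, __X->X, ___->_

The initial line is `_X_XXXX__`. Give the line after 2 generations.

__X__XX_X

XXX___X__
__X__XX_X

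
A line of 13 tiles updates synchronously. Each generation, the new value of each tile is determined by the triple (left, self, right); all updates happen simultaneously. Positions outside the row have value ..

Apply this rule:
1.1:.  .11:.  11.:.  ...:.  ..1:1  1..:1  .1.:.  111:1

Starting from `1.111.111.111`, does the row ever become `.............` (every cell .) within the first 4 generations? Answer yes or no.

no

...1...1...1.
..1.1.1.1.1.1
.1...........
1.1..........
generation 4 is 1.1.........., still not uniform .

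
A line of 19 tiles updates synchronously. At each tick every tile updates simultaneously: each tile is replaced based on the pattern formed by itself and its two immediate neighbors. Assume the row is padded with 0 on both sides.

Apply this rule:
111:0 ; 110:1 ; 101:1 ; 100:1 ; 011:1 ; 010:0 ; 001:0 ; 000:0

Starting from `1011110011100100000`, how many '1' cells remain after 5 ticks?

13

tick 1: 0110011010110010000
tick 2: 0111011101111001000
tick 3: 0101110111001100100
tick 4: 0011011101101110010
tick 5: 0011110111111011001
count of 1: 13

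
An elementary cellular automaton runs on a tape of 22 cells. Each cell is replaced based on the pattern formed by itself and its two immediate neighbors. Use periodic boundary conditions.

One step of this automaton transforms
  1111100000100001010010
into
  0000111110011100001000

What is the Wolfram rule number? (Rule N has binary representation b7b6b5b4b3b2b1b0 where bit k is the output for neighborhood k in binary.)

position 1: 111 → 0  (bit 7 = 0)
position 4: 110 → 1  (bit 6 = 1)
position 16: 101 → 0  (bit 5 = 0)
position 5: 100 → 1  (bit 4 = 1)
position 0: 011 → 0  (bit 3 = 0)
position 10: 010 → 0  (bit 2 = 0)
position 9: 001 → 0  (bit 1 = 0)
position 6: 000 → 1  (bit 0 = 1)
bits b7..b0 = 01010001 = 81

81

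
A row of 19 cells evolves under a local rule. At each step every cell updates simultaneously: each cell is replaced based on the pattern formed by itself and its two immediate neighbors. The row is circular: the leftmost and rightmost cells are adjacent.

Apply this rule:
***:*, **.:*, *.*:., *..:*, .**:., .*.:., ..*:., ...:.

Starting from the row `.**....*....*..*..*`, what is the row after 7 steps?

*..*....**....*....

..**....*....*..*..
...**....*....*..*.
....**....*....*..*
*....**....*....*..
.*....**....*....*.
..*....**....*....*
*..*....**....*....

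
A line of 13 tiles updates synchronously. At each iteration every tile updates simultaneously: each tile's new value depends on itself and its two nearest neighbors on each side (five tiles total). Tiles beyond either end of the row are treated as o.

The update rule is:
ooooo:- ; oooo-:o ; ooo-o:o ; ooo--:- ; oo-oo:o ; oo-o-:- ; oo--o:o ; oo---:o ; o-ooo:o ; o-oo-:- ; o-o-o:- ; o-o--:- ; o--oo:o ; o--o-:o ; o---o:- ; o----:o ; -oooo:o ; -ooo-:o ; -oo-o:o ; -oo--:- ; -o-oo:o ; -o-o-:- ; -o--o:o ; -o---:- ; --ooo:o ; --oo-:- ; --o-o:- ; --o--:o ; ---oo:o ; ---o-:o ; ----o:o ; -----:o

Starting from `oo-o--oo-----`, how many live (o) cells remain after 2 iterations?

iteration 1: oo--oo--ooooo
iteration 2: o-oo--oooo---
count of o: 7

7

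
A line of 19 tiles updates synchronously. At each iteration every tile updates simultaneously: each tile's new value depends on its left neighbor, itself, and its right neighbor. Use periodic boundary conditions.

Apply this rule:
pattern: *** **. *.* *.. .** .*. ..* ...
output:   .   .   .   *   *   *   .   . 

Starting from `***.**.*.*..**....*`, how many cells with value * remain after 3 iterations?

9

iteration 1: ....*..*.**.*.*...*
iteration 2: *...**.*.*..*.**..*
iteration 3: .*..*..*.**.*.*.*.*
count of *: 9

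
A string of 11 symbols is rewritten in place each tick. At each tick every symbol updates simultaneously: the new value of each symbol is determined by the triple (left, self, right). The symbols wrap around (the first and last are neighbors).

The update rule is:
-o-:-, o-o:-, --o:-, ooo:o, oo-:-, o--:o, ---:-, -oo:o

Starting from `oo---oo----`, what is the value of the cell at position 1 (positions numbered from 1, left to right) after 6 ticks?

-

o-o--o-o---
---o----o--
----o----o-
-----o----o
o-----o----
-o-----o---
position 1 holds -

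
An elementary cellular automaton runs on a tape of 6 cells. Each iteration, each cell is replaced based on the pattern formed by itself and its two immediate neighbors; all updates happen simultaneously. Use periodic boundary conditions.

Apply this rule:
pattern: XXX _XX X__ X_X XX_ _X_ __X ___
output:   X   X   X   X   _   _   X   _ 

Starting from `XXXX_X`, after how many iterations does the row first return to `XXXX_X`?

6

iteration 1: XXX_XX
iteration 2: XX_XXX
iteration 3: X_XXXX
iteration 4: _XXXXX
iteration 5: XXXXX_
iteration 6: XXXX_X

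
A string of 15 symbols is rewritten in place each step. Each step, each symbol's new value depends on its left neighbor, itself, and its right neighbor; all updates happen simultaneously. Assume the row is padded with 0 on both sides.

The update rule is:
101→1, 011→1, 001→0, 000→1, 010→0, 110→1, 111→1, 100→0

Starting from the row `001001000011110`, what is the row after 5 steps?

step 1: 100000011011110
step 2: 001111011111110
step 3: 101111111111110
step 4: 011111111111110
step 5: 011111111111110

011111111111110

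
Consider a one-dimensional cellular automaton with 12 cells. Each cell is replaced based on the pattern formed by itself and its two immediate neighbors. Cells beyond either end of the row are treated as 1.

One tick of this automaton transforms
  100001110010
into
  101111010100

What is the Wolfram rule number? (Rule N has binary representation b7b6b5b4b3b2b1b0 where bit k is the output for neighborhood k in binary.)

position 6: 111 → 0  (bit 7 = 0)
position 0: 110 → 1  (bit 6 = 1)
position 11: 101 → 0  (bit 5 = 0)
position 1: 100 → 0  (bit 4 = 0)
position 5: 011 → 1  (bit 3 = 1)
position 10: 010 → 0  (bit 2 = 0)
position 4: 001 → 1  (bit 1 = 1)
position 2: 000 → 1  (bit 0 = 1)
bits b7..b0 = 01001011 = 75

75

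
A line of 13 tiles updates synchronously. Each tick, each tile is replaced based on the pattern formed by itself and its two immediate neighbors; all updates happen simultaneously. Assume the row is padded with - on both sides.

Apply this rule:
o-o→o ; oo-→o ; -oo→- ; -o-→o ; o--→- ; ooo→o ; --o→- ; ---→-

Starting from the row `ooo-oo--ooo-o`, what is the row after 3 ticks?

-ooo-o---oooo
--oooo----ooo
---ooo-----oo

---ooo-----oo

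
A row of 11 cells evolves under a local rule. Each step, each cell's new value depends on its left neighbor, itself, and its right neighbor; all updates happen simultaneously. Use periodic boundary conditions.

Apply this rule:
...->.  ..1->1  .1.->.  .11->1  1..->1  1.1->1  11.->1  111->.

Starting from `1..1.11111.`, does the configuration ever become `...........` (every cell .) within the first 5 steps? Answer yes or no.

.11.11...11
1111111.111
......111..
.....11.11.
....1111111
step 5 is ....1111111, still not uniform .

no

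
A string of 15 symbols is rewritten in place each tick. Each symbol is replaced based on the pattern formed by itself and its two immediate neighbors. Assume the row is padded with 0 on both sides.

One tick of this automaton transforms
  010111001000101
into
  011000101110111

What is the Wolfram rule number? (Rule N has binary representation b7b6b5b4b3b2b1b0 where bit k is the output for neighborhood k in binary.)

53

position 4: 111 → 0  (bit 7 = 0)
position 5: 110 → 0  (bit 6 = 0)
position 2: 101 → 1  (bit 5 = 1)
position 6: 100 → 1  (bit 4 = 1)
position 3: 011 → 0  (bit 3 = 0)
position 1: 010 → 1  (bit 2 = 1)
position 0: 001 → 0  (bit 1 = 0)
position 10: 000 → 1  (bit 0 = 1)
bits b7..b0 = 00110101 = 53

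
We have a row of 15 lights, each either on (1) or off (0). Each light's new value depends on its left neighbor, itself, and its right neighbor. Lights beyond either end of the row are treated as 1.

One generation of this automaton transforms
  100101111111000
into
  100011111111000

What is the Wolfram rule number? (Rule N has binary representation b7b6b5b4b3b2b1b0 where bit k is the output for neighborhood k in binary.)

position 6: 111 → 1  (bit 7 = 1)
position 0: 110 → 1  (bit 6 = 1)
position 4: 101 → 1  (bit 5 = 1)
position 1: 100 → 0  (bit 4 = 0)
position 5: 011 → 1  (bit 3 = 1)
position 3: 010 → 0  (bit 2 = 0)
position 2: 001 → 0  (bit 1 = 0)
position 13: 000 → 0  (bit 0 = 0)
bits b7..b0 = 11101000 = 232

232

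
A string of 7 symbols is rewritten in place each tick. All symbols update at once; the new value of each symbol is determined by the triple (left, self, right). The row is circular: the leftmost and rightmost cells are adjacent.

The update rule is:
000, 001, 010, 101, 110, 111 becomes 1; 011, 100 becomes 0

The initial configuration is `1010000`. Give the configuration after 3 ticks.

tick 1: 1110111
tick 2: 1111011
tick 3: 1111101

1111101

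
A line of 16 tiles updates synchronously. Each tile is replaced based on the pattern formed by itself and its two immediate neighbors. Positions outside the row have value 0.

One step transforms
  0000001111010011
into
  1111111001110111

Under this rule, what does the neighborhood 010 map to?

At position 11 the neighborhood is 010; the next row has 1 there.

1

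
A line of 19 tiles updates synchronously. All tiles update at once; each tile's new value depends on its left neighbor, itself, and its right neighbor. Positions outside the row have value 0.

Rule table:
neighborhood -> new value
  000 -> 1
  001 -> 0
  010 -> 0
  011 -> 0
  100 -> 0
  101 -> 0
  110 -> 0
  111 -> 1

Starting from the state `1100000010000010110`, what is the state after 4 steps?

1111111111111100100

0001111000111000000
1100110010010011111
0000000000000001110
1111111111111100100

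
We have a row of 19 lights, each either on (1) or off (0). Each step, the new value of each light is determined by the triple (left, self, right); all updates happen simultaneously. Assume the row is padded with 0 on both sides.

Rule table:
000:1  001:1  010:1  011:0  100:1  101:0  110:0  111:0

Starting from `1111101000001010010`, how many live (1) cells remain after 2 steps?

0000001111111011111
1111110000000000000
count of 1: 6

6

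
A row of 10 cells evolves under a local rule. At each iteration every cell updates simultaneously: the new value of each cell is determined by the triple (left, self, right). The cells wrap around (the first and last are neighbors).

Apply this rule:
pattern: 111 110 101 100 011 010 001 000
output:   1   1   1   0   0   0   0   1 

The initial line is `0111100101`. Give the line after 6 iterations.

1011100010
0101101001
1010110000
0101010110
0010101010
1001010100

1001010100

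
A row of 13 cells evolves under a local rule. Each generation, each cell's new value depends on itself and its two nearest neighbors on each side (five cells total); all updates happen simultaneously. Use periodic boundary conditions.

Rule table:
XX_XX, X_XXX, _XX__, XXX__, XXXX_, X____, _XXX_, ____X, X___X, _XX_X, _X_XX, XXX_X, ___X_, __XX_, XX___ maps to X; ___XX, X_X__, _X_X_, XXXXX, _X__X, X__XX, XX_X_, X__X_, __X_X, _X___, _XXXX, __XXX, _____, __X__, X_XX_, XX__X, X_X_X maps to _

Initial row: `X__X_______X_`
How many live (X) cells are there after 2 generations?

7

_____X___XX__
___XX__X_XXXX
count of X: 7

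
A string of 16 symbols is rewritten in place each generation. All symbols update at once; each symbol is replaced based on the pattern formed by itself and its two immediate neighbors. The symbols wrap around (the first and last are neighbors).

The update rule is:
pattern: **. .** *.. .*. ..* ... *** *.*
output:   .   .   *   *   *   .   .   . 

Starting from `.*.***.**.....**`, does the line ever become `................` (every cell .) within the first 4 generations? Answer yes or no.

no

.*.......*...*..
***.....***.***.
...*...*........
..***.***.......
generation 4 is ..***.***......., still not uniform .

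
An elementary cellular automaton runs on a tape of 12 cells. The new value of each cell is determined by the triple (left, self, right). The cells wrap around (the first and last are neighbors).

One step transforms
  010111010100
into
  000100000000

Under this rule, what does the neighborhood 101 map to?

0

At position 2 the neighborhood is 101; the next row has 0 there.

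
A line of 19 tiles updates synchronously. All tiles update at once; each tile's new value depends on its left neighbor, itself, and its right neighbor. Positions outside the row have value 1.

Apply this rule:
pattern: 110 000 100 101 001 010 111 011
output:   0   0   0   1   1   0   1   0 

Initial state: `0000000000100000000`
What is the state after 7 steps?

0000000001000000001
0000000010000000010
0000000100000000101
0000001000000001010
0000010000000010101
0000100000000101010
0001000000001010101

0001000000001010101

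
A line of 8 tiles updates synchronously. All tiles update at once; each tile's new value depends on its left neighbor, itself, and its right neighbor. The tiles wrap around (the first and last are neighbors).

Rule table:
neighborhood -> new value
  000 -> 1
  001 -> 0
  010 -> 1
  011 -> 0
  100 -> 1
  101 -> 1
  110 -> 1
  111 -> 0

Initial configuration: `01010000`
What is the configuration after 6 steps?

01111111
10000001
11111100
00000110
11110011
00011000

00011000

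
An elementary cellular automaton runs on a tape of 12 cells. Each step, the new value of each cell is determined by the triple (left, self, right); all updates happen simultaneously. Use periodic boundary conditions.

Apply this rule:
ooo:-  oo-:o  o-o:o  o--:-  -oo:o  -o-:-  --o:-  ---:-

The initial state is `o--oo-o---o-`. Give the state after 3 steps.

---ooo-----o
---o-o------
----o-------

----o-------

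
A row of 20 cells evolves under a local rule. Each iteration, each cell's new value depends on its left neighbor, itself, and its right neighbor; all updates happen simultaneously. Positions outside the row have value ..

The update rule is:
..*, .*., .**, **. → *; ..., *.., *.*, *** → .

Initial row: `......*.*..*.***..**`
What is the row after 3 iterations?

...**.*.*.**.*.*.*.*

.....**.*.**.*.*.***
....***.*.**.*.*.*.*
...**.*.*.**.*.*.*.*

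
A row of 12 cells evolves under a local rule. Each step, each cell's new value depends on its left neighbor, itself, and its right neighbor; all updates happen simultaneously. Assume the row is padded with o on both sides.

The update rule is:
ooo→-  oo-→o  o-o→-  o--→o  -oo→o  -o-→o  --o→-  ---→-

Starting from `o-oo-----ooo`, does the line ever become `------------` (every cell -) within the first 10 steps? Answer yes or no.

no

o-ooo----o--
o-o-oo---oo-
o-o-ooo--oo-
o-o-o-oo-oo-
o-o-o-oo-oo-  (fixed point — unchanged through step 10)
step 10 is o-o-o-oo-oo-, still not uniform -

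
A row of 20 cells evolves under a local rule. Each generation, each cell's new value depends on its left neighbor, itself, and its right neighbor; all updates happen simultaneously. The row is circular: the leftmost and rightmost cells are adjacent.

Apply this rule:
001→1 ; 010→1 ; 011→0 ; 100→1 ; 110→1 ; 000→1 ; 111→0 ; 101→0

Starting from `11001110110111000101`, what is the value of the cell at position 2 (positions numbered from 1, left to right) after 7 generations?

01110010010001111100
10011111111110000111
11100000000011111000
00111111111100001111
11000000000111110001
01111111111000011110
10000000001111100011
position 2 holds 0

0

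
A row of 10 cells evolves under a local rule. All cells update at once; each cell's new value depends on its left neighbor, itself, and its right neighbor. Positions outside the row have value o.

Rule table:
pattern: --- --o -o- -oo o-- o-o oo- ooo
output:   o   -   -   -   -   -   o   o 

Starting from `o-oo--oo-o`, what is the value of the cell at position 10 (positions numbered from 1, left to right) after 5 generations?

o--o---o--
o----o----
o-oo---oo-
o--o-o--o-
o---------
position 10 holds -

-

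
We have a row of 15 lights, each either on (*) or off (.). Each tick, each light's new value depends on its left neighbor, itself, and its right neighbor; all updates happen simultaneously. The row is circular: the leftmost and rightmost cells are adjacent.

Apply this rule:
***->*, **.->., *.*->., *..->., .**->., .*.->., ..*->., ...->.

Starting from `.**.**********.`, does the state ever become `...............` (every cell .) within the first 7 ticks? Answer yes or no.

yes

tick 1: .....********..
tick 2: ......******...
tick 3: .......****....
tick 4: ........**.....
tick 5: ...............
all cells are . at tick 5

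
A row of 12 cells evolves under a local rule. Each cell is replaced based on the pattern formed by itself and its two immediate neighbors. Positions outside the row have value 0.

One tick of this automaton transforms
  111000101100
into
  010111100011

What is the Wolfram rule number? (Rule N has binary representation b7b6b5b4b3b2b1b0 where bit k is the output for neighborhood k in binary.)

position 1: 111 → 1  (bit 7 = 1)
position 2: 110 → 0  (bit 6 = 0)
position 7: 101 → 0  (bit 5 = 0)
position 3: 100 → 1  (bit 4 = 1)
position 0: 011 → 0  (bit 3 = 0)
position 6: 010 → 1  (bit 2 = 1)
position 5: 001 → 1  (bit 1 = 1)
position 4: 000 → 1  (bit 0 = 1)
bits b7..b0 = 10010111 = 151

151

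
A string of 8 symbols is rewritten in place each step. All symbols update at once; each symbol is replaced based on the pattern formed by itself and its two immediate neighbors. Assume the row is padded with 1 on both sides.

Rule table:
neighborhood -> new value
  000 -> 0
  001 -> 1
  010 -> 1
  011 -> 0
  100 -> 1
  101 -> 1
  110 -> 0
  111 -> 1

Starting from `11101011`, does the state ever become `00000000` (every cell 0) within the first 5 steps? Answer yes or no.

no

11011101
10101010
01111111
10111111
01011111
step 5 is 01011111, still not uniform 0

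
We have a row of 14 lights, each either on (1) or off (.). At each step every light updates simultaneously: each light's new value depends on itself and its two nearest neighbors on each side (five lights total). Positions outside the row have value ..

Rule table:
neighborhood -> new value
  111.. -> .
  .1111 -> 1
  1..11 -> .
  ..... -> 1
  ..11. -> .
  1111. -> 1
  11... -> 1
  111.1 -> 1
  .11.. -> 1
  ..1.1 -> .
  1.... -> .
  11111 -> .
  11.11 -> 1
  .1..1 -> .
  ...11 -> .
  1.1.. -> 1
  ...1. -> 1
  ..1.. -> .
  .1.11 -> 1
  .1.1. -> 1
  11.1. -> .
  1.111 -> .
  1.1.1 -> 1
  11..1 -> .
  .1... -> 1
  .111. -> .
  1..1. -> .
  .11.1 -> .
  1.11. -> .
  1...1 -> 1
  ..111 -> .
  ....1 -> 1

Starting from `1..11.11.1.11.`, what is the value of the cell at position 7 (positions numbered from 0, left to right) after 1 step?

step 1: .....1...11.11
position 7 holds .

.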